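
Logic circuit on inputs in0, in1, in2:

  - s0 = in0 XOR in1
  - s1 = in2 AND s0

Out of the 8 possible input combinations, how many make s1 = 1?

2

s1 = in2 AND s0 must be 1, so both in2 = 1 and s0 = 1.
Satisfying assignments:
  in0=0, in1=1, in2=1
  in0=1, in1=0, in2=1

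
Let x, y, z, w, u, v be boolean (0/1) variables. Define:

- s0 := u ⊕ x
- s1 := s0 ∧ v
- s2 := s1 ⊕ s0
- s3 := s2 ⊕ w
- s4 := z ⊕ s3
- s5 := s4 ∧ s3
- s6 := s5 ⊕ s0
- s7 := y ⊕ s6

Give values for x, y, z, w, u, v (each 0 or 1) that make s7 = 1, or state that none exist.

x=1 y=1 z=0 w=1 u=0 v=1

s7 = y ⊕ s6 must be 1, so y and s6 differ.
Check with x=1 y=1 z=0 w=1 u=0 v=1:
s0 = u ⊕ x = 0 ⊕ 1 = 1
s1 = s0 ∧ v = 1 ∧ 1 = 1
s2 = s1 ⊕ s0 = 1 ⊕ 1 = 0
s3 = s2 ⊕ w = 0 ⊕ 1 = 1
s4 = z ⊕ s3 = 0 ⊕ 1 = 1
s5 = s4 ∧ s3 = 1 ∧ 1 = 1
s6 = s5 ⊕ s0 = 1 ⊕ 1 = 0
s7 = y ⊕ s6 = 1 ⊕ 0 = 1
So s7 = 1 as required.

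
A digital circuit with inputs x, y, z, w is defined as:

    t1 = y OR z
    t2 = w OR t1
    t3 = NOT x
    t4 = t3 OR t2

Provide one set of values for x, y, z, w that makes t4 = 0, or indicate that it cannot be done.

x=1 y=0 z=0 w=0

t4 = t3 OR t2 must be 0, so both t3 = 0 and t2 = 0.
t3 = NOT x must be 0, so x = 1.
Check with x=1 y=0 z=0 w=0:
t1 = y OR z = 0 OR 0 = 0
t2 = w OR t1 = 0 OR 0 = 0
t3 = NOT x = NOT 1 = 0
t4 = t3 OR t2 = 0 OR 0 = 0
So t4 = 0 as required.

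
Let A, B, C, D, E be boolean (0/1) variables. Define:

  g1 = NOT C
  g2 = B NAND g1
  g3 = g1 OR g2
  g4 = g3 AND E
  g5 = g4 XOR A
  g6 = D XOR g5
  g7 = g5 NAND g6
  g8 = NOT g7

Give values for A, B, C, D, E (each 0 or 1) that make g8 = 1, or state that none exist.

g8 = NOT g7 must be 1, so g7 = 0.
g7 = g5 NAND g6 must be 0, so both g5 = 1 and g6 = 1.
g5 = g4 XOR A must be 1, so g4 and A differ.
Check with A=0 B=1 C=1 D=0 E=1:
g1 = NOT C = NOT 1 = 0
g2 = B NAND g1 = 1 NAND 0 = 1
g3 = g1 OR g2 = 0 OR 1 = 1
g4 = g3 AND E = 1 AND 1 = 1
g5 = g4 XOR A = 1 XOR 0 = 1
g6 = D XOR g5 = 0 XOR 1 = 1
g7 = g5 NAND g6 = 1 NAND 1 = 0
g8 = NOT g7 = NOT 0 = 1
So g8 = 1 as required.

A=0 B=1 C=1 D=0 E=1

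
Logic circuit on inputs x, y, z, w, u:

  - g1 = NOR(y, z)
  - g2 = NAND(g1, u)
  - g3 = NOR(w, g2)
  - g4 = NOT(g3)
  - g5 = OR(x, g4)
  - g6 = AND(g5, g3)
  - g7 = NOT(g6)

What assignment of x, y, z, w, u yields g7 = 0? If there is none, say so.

x=1, y=0, z=0, w=0, u=1

g7 = NOT(g6) must be 0, so g6 = 1.
Check with x=1, y=0, z=0, w=0, u=1:
g1 = NOR(y, z) = NOR(0, 0) = 1
g2 = NAND(g1, u) = NAND(1, 1) = 0
g3 = NOR(w, g2) = NOR(0, 0) = 1
g4 = NOT(g3) = NOT 1 = 0
g5 = OR(x, g4) = OR(1, 0) = 1
g6 = AND(g5, g3) = AND(1, 1) = 1
g7 = NOT(g6) = NOT 1 = 0
So g7 = 0 as required.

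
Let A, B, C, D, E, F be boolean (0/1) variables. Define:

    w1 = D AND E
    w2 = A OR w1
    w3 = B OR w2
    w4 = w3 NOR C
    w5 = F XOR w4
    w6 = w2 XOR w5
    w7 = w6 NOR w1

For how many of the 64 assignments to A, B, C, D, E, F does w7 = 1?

w7 = w6 NOR w1 must be 1, so both w6 = 0 and w1 = 0.
Enumerating the 64 input combinations, 24 give w7 = 1 and 40 give w7 = 0.

24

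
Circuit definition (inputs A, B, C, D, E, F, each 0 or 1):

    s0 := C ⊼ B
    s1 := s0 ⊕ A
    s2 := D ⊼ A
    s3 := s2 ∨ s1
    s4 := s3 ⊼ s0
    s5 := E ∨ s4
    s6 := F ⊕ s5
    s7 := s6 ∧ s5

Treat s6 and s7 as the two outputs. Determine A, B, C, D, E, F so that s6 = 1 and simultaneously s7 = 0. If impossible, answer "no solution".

Check with A=1, B=1, C=0, D=0, E=0, F=1:
s0 = C ⊼ B = 0 ⊼ 1 = 1
s1 = s0 ⊕ A = 1 ⊕ 1 = 0
s2 = D ⊼ A = 0 ⊼ 1 = 1
s3 = s2 ∨ s1 = 1 ∨ 0 = 1
s4 = s3 ⊼ s0 = 1 ⊼ 1 = 0
s5 = E ∨ s4 = 0 ∨ 0 = 0
s6 = F ⊕ s5 = 1 ⊕ 0 = 1
s7 = s6 ∧ s5 = 1 ∧ 0 = 0
So s6 = 1 and s7 = 0.

A=1, B=1, C=0, D=0, E=0, F=1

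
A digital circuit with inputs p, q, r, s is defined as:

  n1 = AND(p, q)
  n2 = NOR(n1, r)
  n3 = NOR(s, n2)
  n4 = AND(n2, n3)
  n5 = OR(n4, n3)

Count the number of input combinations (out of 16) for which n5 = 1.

n5 = OR(n4, n3) must be 1, so at least one of n4, n3 is 1.
Satisfying assignments:
  p=0, q=0, r=1, s=0
  p=0, q=1, r=1, s=0
  p=1, q=0, r=1, s=0
  p=1, q=1, r=0, s=0
  p=1, q=1, r=1, s=0

5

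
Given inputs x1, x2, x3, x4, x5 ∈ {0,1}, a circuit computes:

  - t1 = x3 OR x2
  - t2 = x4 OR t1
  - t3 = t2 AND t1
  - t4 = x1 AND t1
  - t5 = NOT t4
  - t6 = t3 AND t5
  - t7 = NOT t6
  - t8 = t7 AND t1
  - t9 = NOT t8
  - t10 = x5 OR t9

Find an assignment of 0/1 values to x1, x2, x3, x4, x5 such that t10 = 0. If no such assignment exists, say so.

t10 = x5 OR t9 must be 0, so both x5 = 0 and t9 = 0.
t9 = NOT t8 must be 0, so t8 = 1.
Check with x1=1 x2=1 x3=1 x4=0 x5=0:
t1 = x3 OR x2 = 1 OR 1 = 1
t2 = x4 OR t1 = 0 OR 1 = 1
t3 = t2 AND t1 = 1 AND 1 = 1
t4 = x1 AND t1 = 1 AND 1 = 1
t5 = NOT t4 = NOT 1 = 0
t6 = t3 AND t5 = 1 AND 0 = 0
t7 = NOT t6 = NOT 0 = 1
t8 = t7 AND t1 = 1 AND 1 = 1
t9 = NOT t8 = NOT 1 = 0
t10 = x5 OR t9 = 0 OR 0 = 0
So t10 = 0 as required.

x1=1 x2=1 x3=1 x4=0 x5=0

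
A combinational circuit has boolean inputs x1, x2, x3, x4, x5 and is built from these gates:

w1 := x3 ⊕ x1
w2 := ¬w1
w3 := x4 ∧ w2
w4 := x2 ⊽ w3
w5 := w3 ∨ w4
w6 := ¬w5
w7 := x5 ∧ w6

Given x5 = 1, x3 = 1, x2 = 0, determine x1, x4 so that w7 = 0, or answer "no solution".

x1=1 x4=0

w7 = x5 ∧ w6 must be 0, so at least one of x5, w6 is 0.
Check with x5 = 1, x3 = 1, x2 = 0 and x1=1, x4=0:
w1 = x3 ⊕ x1 = 1 ⊕ 1 = 0
w2 = ¬w1 = ¬0 = 1
w3 = x4 ∧ w2 = 0 ∧ 1 = 0
w4 = x2 ⊽ w3 = 0 ⊽ 0 = 1
w5 = w3 ∨ w4 = 0 ∨ 1 = 1
w6 = ¬w5 = ¬1 = 0
w7 = x5 ∧ w6 = 1 ∧ 0 = 0
So w7 = 0.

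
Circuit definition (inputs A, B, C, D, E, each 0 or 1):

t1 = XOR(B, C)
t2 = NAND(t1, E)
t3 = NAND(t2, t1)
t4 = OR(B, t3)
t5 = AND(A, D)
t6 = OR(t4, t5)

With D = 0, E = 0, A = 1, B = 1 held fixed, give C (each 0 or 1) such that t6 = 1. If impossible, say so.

t6 = OR(t4, t5) must be 1, so at least one of t4, t5 is 1.
Check with D = 0, E = 0, A = 1, B = 1 and C=1:
t1 = XOR(B, C) = XOR(1, 1) = 0
t2 = NAND(t1, E) = NAND(0, 0) = 1
t3 = NAND(t2, t1) = NAND(1, 0) = 1
t4 = OR(B, t3) = OR(1, 1) = 1
t5 = AND(A, D) = AND(1, 0) = 0
t6 = OR(t4, t5) = OR(1, 0) = 1
So t6 = 1.

C=1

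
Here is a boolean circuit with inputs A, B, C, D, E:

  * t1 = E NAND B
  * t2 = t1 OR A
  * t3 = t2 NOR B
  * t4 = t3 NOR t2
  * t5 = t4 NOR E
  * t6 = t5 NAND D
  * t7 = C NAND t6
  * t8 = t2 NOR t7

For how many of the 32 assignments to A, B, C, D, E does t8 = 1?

t8 = t2 NOR t7 must be 1, so both t2 = 0 and t7 = 0.
t2 = t1 OR A must be 0, so both t1 = 0 and A = 0.
Enumerating the 32 input combinations, 2 give t8 = 1 and 30 give t8 = 0.

2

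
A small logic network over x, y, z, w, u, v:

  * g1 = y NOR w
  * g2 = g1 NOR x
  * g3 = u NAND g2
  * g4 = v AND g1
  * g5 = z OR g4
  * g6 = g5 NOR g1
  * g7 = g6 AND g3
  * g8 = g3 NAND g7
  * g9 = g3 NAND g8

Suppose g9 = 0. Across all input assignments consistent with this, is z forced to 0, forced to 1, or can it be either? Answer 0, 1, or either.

Both values of z occur among assignments with g9 = 0:
  z=0: x=0, y=0, z=0, w=0, u=0, v=0
  z=1: x=0, y=0, z=1, w=0, u=0, v=0

either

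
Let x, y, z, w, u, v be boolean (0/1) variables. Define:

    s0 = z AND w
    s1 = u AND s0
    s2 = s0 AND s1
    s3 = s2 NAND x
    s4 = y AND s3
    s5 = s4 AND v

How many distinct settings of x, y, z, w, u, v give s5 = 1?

15

s5 = s4 AND v must be 1, so both s4 = 1 and v = 1.
s4 = y AND s3 must be 1, so both y = 1 and s3 = 1.
s3 = s2 NAND x must be 1, so at least one of s2, x is 0.
Enumerating the 64 input combinations, 15 give s5 = 1 and 49 give s5 = 0.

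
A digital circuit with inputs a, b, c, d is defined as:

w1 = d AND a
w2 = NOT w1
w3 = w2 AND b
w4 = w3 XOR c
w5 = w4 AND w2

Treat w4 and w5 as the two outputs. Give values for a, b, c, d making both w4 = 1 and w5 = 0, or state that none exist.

a=1, b=0, c=1, d=1

Check with a=1, b=0, c=1, d=1:
w1 = d AND a = 1 AND 1 = 1
w2 = NOT w1 = NOT 1 = 0
w3 = w2 AND b = 0 AND 0 = 0
w4 = w3 XOR c = 0 XOR 1 = 1
w5 = w4 AND w2 = 1 AND 0 = 0
So w4 = 1 and w5 = 0.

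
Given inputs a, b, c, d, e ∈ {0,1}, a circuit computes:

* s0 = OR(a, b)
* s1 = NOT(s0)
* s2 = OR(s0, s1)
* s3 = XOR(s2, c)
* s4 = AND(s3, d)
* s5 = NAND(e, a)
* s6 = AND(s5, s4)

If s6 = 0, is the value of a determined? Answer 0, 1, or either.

either

Both values of a occur among assignments with s6 = 0:
  a=0: a=0, b=0, c=0, d=0, e=0
  a=1: a=1, b=0, c=0, d=0, e=0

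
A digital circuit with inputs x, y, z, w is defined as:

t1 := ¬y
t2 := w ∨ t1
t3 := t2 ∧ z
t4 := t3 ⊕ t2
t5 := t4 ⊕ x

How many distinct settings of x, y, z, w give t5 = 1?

t5 = t4 ⊕ x must be 1, so t4 and x differ.
Enumerating the 16 input combinations, 8 give t5 = 1 and 8 give t5 = 0.

8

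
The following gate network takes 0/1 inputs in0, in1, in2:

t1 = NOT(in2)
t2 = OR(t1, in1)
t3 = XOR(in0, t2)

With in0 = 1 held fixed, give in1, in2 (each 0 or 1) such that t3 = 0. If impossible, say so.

in1=1, in2=1

Check with in0 = 1 and in1=1, in2=1:
t1 = NOT(in2) = NOT 1 = 0
t2 = OR(t1, in1) = OR(0, 1) = 1
t3 = XOR(in0, t2) = XOR(1, 1) = 0
So t3 = 0.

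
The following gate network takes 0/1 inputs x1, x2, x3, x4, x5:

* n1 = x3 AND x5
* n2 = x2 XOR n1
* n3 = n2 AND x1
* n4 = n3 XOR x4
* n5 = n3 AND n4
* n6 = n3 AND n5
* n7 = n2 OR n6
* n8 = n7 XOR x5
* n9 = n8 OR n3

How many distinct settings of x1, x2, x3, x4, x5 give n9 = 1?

20

n9 = n8 OR n3 must be 1, so at least one of n8, n3 is 1.
Enumerating the 32 input combinations, 20 give n9 = 1 and 12 give n9 = 0.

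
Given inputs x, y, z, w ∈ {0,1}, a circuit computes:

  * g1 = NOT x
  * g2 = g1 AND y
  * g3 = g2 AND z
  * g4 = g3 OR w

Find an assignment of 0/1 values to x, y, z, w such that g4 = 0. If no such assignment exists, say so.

g4 = g3 OR w must be 0, so both g3 = 0 and w = 0.
g3 = g2 AND z must be 0, so at least one of g2, z is 0.
Check with x=1, y=1, z=1, w=0:
g1 = NOT x = NOT 1 = 0
g2 = g1 AND y = 0 AND 1 = 0
g3 = g2 AND z = 0 AND 1 = 0
g4 = g3 OR w = 0 OR 0 = 0
So g4 = 0 as required.

x=1, y=1, z=1, w=0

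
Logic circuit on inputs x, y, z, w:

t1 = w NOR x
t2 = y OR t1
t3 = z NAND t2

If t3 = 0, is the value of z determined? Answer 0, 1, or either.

t3 = z NAND t2 must be 0, so both z = 1 and t2 = 1.
t2 = y OR t1 must be 1, so at least one of y, t1 is 1.
Every assignment with t3 = 0 has z = 1; there are 5 such assignment(s).

1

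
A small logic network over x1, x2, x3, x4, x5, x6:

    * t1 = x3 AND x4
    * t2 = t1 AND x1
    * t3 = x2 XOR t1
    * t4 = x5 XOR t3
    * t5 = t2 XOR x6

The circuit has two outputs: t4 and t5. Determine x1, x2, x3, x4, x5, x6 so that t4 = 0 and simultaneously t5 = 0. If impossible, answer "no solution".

x1=1, x2=1, x3=1, x4=1, x5=0, x6=1

Check with x1=1, x2=1, x3=1, x4=1, x5=0, x6=1:
t1 = x3 AND x4 = 1 AND 1 = 1
t2 = t1 AND x1 = 1 AND 1 = 1
t3 = x2 XOR t1 = 1 XOR 1 = 0
t4 = x5 XOR t3 = 0 XOR 0 = 0
t5 = t2 XOR x6 = 1 XOR 1 = 0
So t4 = 0 and t5 = 0.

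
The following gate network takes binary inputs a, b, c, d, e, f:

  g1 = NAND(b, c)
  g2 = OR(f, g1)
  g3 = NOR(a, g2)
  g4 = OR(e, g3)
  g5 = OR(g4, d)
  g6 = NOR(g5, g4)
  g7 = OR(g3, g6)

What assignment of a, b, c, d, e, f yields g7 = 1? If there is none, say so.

a=0, b=1, c=0, d=0, e=0, f=1

g7 = OR(g3, g6) must be 1, so at least one of g3, g6 is 1.
Check with a=0, b=1, c=0, d=0, e=0, f=1:
g1 = NAND(b, c) = NAND(1, 0) = 1
g2 = OR(f, g1) = OR(1, 1) = 1
g3 = NOR(a, g2) = NOR(0, 1) = 0
g4 = OR(e, g3) = OR(0, 0) = 0
g5 = OR(g4, d) = OR(0, 0) = 0
g6 = NOR(g5, g4) = NOR(0, 0) = 1
g7 = OR(g3, g6) = OR(0, 1) = 1
So g7 = 1 as required.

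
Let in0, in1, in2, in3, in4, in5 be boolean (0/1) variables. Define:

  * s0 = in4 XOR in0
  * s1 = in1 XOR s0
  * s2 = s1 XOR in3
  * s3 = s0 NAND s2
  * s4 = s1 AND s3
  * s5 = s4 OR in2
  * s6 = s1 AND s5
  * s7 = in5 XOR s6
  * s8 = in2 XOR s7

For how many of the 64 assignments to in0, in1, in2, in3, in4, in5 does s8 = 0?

32

s8 = in2 XOR s7 must be 0, so in2 and s7 are equal.
Enumerating the 64 input combinations, 32 give s8 = 0 and 32 give s8 = 1.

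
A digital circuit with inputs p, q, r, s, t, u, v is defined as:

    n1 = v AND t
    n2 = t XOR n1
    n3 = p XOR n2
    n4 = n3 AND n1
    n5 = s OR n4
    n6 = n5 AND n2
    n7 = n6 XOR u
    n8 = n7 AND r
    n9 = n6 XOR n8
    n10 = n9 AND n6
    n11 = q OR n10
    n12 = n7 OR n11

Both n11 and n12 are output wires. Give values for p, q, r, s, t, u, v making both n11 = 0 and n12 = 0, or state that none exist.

p=1, q=0, r=0, s=0, t=1, u=0, v=0

Check with p=1, q=0, r=0, s=0, t=1, u=0, v=0:
n1 = v AND t = 0 AND 1 = 0
n2 = t XOR n1 = 1 XOR 0 = 1
n3 = p XOR n2 = 1 XOR 1 = 0
n4 = n3 AND n1 = 0 AND 0 = 0
n5 = s OR n4 = 0 OR 0 = 0
n6 = n5 AND n2 = 0 AND 1 = 0
n7 = n6 XOR u = 0 XOR 0 = 0
n8 = n7 AND r = 0 AND 0 = 0
n9 = n6 XOR n8 = 0 XOR 0 = 0
n10 = n9 AND n6 = 0 AND 0 = 0
n11 = q OR n10 = 0 OR 0 = 0
n12 = n7 OR n11 = 0 OR 0 = 0
So n11 = 0 and n12 = 0.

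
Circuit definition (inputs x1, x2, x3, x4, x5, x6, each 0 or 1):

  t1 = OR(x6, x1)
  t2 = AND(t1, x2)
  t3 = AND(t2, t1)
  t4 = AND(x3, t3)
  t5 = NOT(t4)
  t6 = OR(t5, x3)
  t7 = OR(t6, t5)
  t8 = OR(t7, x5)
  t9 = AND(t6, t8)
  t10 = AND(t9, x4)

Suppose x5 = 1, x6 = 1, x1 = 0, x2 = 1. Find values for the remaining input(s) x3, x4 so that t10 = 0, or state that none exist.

x3=0 x4=0

Check with x5 = 1, x6 = 1, x1 = 0, x2 = 1 and x3=0, x4=0:
t1 = OR(x6, x1) = OR(1, 0) = 1
t2 = AND(t1, x2) = AND(1, 1) = 1
t3 = AND(t2, t1) = AND(1, 1) = 1
t4 = AND(x3, t3) = AND(0, 1) = 0
t5 = NOT(t4) = NOT 0 = 1
t6 = OR(t5, x3) = OR(1, 0) = 1
t7 = OR(t6, t5) = OR(1, 1) = 1
t8 = OR(t7, x5) = OR(1, 1) = 1
t9 = AND(t6, t8) = AND(1, 1) = 1
t10 = AND(t9, x4) = AND(1, 0) = 0
So t10 = 0.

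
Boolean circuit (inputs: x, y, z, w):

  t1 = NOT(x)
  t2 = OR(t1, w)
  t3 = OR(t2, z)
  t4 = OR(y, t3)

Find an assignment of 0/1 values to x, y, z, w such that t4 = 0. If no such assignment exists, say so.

x=1, y=0, z=0, w=0

Check with x=1, y=0, z=0, w=0:
t1 = NOT(x) = NOT 1 = 0
t2 = OR(t1, w) = OR(0, 0) = 0
t3 = OR(t2, z) = OR(0, 0) = 0
t4 = OR(y, t3) = OR(0, 0) = 0
So t4 = 0 as required.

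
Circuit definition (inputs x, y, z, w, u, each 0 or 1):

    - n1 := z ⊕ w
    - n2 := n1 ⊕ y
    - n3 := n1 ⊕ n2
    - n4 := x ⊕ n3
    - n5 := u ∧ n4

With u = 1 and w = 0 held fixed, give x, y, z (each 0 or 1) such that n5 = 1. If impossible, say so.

n5 = u ∧ n4 must be 1, so both u = 1 and n4 = 1.
n4 = x ⊕ n3 must be 1, so x and n3 differ.
Check with u = 1 and w = 0 and x=1, y=0, z=0:
n1 = z ⊕ w = 0 ⊕ 0 = 0
n2 = n1 ⊕ y = 0 ⊕ 0 = 0
n3 = n1 ⊕ n2 = 0 ⊕ 0 = 0
n4 = x ⊕ n3 = 1 ⊕ 0 = 1
n5 = u ∧ n4 = 1 ∧ 1 = 1
So n5 = 1.

x=1, y=0, z=0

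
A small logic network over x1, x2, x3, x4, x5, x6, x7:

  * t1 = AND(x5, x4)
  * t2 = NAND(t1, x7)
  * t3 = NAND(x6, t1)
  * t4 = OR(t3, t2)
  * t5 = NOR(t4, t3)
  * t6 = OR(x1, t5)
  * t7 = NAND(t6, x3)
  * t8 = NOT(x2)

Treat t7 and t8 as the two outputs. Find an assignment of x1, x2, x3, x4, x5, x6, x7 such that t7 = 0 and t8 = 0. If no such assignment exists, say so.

Check with x1=1 x2=1 x3=1 x4=1 x5=1 x6=1 x7=0:
t1 = AND(x5, x4) = AND(1, 1) = 1
t2 = NAND(t1, x7) = NAND(1, 0) = 1
t3 = NAND(x6, t1) = NAND(1, 1) = 0
t4 = OR(t3, t2) = OR(0, 1) = 1
t5 = NOR(t4, t3) = NOR(1, 0) = 0
t6 = OR(x1, t5) = OR(1, 0) = 1
t7 = NAND(t6, x3) = NAND(1, 1) = 0
t8 = NOT(x2) = NOT 1 = 0
So t7 = 0 and t8 = 0.

x1=1 x2=1 x3=1 x4=1 x5=1 x6=1 x7=0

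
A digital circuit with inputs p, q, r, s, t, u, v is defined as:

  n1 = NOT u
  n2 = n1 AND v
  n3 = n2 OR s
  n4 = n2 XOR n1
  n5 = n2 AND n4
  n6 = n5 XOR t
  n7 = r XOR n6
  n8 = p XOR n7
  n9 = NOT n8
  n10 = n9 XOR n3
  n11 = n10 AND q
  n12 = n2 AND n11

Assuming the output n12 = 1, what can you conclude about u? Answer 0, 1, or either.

n12 = n2 AND n11 must be 1, so both n2 = 1 and n11 = 1.
n2 = n1 AND v must be 1, so both n1 = 1 and v = 1.
Every assignment with n12 = 1 has u = 0; there are 8 such assignment(s).

0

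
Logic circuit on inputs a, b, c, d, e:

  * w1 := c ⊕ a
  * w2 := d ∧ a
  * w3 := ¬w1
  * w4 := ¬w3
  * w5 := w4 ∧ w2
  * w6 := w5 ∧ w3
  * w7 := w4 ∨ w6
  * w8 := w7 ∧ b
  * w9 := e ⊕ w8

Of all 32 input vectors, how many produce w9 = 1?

16

w9 = e ⊕ w8 must be 1, so e and w8 differ.
Enumerating the 32 input combinations, 16 give w9 = 1 and 16 give w9 = 0.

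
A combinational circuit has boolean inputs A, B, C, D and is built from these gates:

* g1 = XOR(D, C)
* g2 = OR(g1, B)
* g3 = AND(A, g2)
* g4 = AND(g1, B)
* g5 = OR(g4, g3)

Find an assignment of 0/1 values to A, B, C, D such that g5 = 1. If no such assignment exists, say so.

g5 = OR(g4, g3) must be 1, so at least one of g4, g3 is 1.
Check with A=0, B=1, C=1, D=0:
g1 = XOR(D, C) = XOR(0, 1) = 1
g2 = OR(g1, B) = OR(1, 1) = 1
g3 = AND(A, g2) = AND(0, 1) = 0
g4 = AND(g1, B) = AND(1, 1) = 1
g5 = OR(g4, g3) = OR(1, 0) = 1
So g5 = 1 as required.

A=0, B=1, C=1, D=0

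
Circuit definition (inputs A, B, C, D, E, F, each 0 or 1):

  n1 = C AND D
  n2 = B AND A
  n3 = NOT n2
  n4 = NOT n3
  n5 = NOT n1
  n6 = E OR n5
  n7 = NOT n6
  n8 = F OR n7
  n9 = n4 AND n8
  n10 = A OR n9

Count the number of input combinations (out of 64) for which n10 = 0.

n10 = A OR n9 must be 0, so both A = 0 and n9 = 0.
Enumerating the 64 input combinations, 32 give n10 = 0 and 32 give n10 = 1.

32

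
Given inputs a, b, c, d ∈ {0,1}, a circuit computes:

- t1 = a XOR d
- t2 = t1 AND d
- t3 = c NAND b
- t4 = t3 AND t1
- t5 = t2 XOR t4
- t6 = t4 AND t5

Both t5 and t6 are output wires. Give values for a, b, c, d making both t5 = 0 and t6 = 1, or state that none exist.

no solution exists

Across all 16 input combinations, none give both t5 = 0 and t6 = 1.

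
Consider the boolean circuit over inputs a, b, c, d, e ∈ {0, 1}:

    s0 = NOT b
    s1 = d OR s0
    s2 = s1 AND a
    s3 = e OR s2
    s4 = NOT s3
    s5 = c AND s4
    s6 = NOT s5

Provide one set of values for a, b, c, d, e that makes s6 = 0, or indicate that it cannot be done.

Check with a=0 b=0 c=1 d=1 e=0:
s0 = NOT b = NOT 0 = 1
s1 = d OR s0 = 1 OR 1 = 1
s2 = s1 AND a = 1 AND 0 = 0
s3 = e OR s2 = 0 OR 0 = 0
s4 = NOT s3 = NOT 0 = 1
s5 = c AND s4 = 1 AND 1 = 1
s6 = NOT s5 = NOT 1 = 0
So s6 = 0 as required.

a=0 b=0 c=1 d=1 e=0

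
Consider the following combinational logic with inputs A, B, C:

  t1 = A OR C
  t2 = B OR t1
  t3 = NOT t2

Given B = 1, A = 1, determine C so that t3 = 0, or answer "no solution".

C=0

Check with B = 1, A = 1 and C=0:
t1 = A OR C = 1 OR 0 = 1
t2 = B OR t1 = 1 OR 1 = 1
t3 = NOT t2 = NOT 1 = 0
So t3 = 0.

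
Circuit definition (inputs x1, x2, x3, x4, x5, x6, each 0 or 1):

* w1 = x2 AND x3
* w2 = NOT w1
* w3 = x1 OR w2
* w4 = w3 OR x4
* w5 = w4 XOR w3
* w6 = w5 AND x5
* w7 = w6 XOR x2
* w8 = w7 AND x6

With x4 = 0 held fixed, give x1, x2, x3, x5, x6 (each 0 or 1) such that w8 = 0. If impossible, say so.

Check with x4 = 0 and x1=1, x2=1, x3=1, x5=0, x6=0:
w1 = x2 AND x3 = 1 AND 1 = 1
w2 = NOT w1 = NOT 1 = 0
w3 = x1 OR w2 = 1 OR 0 = 1
w4 = w3 OR x4 = 1 OR 0 = 1
w5 = w4 XOR w3 = 1 XOR 1 = 0
w6 = w5 AND x5 = 0 AND 0 = 0
w7 = w6 XOR x2 = 0 XOR 1 = 1
w8 = w7 AND x6 = 1 AND 0 = 0
So w8 = 0.

x1=1, x2=1, x3=1, x5=0, x6=0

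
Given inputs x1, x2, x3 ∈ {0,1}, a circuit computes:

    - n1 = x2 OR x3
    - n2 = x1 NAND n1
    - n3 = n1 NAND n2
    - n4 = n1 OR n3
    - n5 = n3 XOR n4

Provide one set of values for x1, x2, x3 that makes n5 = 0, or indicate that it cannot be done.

Check with x1=1, x2=1, x3=0:
n1 = x2 OR x3 = 1 OR 0 = 1
n2 = x1 NAND n1 = 1 NAND 1 = 0
n3 = n1 NAND n2 = 1 NAND 0 = 1
n4 = n1 OR n3 = 1 OR 1 = 1
n5 = n3 XOR n4 = 1 XOR 1 = 0
So n5 = 0 as required.

x1=1, x2=1, x3=0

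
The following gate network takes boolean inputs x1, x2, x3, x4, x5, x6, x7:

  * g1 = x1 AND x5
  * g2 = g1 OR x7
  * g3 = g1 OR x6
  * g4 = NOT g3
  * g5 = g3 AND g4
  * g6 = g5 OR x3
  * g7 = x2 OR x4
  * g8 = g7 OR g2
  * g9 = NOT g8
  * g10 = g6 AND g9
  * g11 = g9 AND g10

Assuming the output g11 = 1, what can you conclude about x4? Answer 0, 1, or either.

g11 = g9 AND g10 must be 1, so both g9 = 1 and g10 = 1.
Every assignment with g11 = 1 has x4 = 0; there are 6 such assignment(s).

0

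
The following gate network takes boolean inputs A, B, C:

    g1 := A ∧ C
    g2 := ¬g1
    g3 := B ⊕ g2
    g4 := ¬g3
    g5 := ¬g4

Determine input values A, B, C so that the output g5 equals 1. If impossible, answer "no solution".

A=0, B=0, C=1

g5 = ¬g4 must be 1, so g4 = 0.
g4 = ¬g3 must be 0, so g3 = 1.
g3 = B ⊕ g2 must be 1, so B and g2 differ.
Check with A=0, B=0, C=1:
g1 = A ∧ C = 0 ∧ 1 = 0
g2 = ¬g1 = ¬0 = 1
g3 = B ⊕ g2 = 0 ⊕ 1 = 1
g4 = ¬g3 = ¬1 = 0
g5 = ¬g4 = ¬0 = 1
So g5 = 1 as required.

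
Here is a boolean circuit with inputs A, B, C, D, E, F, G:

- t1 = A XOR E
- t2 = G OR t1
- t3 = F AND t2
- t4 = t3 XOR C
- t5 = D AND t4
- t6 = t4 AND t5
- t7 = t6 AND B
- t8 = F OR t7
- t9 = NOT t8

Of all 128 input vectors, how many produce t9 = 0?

72

t9 = NOT t8 must be 0, so t8 = 1.
Enumerating the 128 input combinations, 72 give t9 = 0 and 56 give t9 = 1.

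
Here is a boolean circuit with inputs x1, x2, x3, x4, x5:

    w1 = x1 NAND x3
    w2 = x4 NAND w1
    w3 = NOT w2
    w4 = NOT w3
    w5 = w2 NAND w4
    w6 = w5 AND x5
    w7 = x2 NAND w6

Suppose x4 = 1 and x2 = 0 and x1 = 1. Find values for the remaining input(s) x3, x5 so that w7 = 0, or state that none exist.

no solution exists

With x4 = 1 and x2 = 0 and x1 = 1 fixed, none of the 4 settings of x3, x5 give w7 = 0.
For example, with x3=1, x5=1:
w1 = x1 NAND x3 = 1 NAND 1 = 0
w2 = x4 NAND w1 = 1 NAND 0 = 1
w3 = NOT w2 = NOT 1 = 0
w4 = NOT w3 = NOT 0 = 1
w5 = w2 NAND w4 = 1 NAND 1 = 0
w6 = w5 AND x5 = 0 AND 1 = 0
w7 = x2 NAND w6 = 0 NAND 0 = 1
giving w7 = 1 ≠ 0.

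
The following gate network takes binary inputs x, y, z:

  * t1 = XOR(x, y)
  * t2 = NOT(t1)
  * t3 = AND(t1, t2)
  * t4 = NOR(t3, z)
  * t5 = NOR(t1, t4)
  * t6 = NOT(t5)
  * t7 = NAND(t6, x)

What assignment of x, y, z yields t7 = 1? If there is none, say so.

x=0, y=0, z=1

Check with x=0, y=0, z=1:
t1 = XOR(x, y) = XOR(0, 0) = 0
t2 = NOT(t1) = NOT 0 = 1
t3 = AND(t1, t2) = AND(0, 1) = 0
t4 = NOR(t3, z) = NOR(0, 1) = 0
t5 = NOR(t1, t4) = NOR(0, 0) = 1
t6 = NOT(t5) = NOT 1 = 0
t7 = NAND(t6, x) = NAND(0, 0) = 1
So t7 = 1 as required.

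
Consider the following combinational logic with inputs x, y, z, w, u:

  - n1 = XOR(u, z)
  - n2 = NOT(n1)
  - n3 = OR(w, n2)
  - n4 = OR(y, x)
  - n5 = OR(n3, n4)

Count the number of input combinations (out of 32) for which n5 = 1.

30

n5 = OR(n3, n4) must be 1, so at least one of n3, n4 is 1.
Enumerating the 32 input combinations, 30 give n5 = 1 and 2 give n5 = 0.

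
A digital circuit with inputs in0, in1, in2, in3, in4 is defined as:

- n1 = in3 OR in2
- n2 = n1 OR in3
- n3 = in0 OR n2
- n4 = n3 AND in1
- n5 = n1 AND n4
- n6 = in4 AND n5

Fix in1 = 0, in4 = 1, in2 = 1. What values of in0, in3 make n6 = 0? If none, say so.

in0=0 in3=0

n6 = in4 AND n5 must be 0, so at least one of in4, n5 is 0.
Check with in1 = 0, in4 = 1, in2 = 1 and in0=0, in3=0:
n1 = in3 OR in2 = 0 OR 1 = 1
n2 = n1 OR in3 = 1 OR 0 = 1
n3 = in0 OR n2 = 0 OR 1 = 1
n4 = n3 AND in1 = 1 AND 0 = 0
n5 = n1 AND n4 = 1 AND 0 = 0
n6 = in4 AND n5 = 1 AND 0 = 0
So n6 = 0.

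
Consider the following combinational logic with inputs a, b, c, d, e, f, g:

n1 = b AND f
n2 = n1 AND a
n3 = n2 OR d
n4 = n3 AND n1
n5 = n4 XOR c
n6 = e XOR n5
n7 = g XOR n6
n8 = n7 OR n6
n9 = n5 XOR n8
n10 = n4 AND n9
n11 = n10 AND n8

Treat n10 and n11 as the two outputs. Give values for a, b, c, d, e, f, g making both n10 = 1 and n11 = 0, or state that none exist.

a=1 b=1 c=0 d=0 e=1 f=1 g=0

Check with a=1 b=1 c=0 d=0 e=1 f=1 g=0:
n1 = b AND f = 1 AND 1 = 1
n2 = n1 AND a = 1 AND 1 = 1
n3 = n2 OR d = 1 OR 0 = 1
n4 = n3 AND n1 = 1 AND 1 = 1
n5 = n4 XOR c = 1 XOR 0 = 1
n6 = e XOR n5 = 1 XOR 1 = 0
n7 = g XOR n6 = 0 XOR 0 = 0
n8 = n7 OR n6 = 0 OR 0 = 0
n9 = n5 XOR n8 = 1 XOR 0 = 1
n10 = n4 AND n9 = 1 AND 1 = 1
n11 = n10 AND n8 = 1 AND 0 = 0
So n10 = 1 and n11 = 0.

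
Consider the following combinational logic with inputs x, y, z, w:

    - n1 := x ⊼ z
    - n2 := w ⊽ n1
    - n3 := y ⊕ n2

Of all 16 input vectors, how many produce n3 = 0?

8

n3 = y ⊕ n2 must be 0, so y and n2 are equal.
Enumerating the 16 input combinations, 8 give n3 = 0 and 8 give n3 = 1.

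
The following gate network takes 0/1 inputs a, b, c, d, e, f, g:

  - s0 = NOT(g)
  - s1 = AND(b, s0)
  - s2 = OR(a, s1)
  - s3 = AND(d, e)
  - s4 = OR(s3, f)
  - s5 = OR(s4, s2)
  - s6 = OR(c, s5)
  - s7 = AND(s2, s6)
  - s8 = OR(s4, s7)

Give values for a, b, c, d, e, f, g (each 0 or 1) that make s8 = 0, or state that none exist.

s8 = OR(s4, s7) must be 0, so both s4 = 0 and s7 = 0.
Check with a=0 b=1 c=0 d=1 e=0 f=0 g=1:
s0 = NOT(g) = NOT 1 = 0
s1 = AND(b, s0) = AND(1, 0) = 0
s2 = OR(a, s1) = OR(0, 0) = 0
s3 = AND(d, e) = AND(1, 0) = 0
s4 = OR(s3, f) = OR(0, 0) = 0
s5 = OR(s4, s2) = OR(0, 0) = 0
s6 = OR(c, s5) = OR(0, 0) = 0
s7 = AND(s2, s6) = AND(0, 0) = 0
s8 = OR(s4, s7) = OR(0, 0) = 0
So s8 = 0 as required.

a=0 b=1 c=0 d=1 e=0 f=0 g=1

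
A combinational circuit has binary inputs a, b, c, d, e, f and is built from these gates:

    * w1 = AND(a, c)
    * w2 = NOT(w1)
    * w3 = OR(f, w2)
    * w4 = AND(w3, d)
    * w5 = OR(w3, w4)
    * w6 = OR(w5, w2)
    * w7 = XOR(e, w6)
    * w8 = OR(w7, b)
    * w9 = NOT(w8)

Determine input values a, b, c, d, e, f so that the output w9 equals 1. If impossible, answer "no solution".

a=0, b=0, c=1, d=0, e=1, f=0

w9 = NOT(w8) must be 1, so w8 = 0.
w8 = OR(w7, b) must be 0, so both w7 = 0 and b = 0.
Check with a=0, b=0, c=1, d=0, e=1, f=0:
w1 = AND(a, c) = AND(0, 1) = 0
w2 = NOT(w1) = NOT 0 = 1
w3 = OR(f, w2) = OR(0, 1) = 1
w4 = AND(w3, d) = AND(1, 0) = 0
w5 = OR(w3, w4) = OR(1, 0) = 1
w6 = OR(w5, w2) = OR(1, 1) = 1
w7 = XOR(e, w6) = XOR(1, 1) = 0
w8 = OR(w7, b) = OR(0, 0) = 0
w9 = NOT(w8) = NOT 0 = 1
So w9 = 1 as required.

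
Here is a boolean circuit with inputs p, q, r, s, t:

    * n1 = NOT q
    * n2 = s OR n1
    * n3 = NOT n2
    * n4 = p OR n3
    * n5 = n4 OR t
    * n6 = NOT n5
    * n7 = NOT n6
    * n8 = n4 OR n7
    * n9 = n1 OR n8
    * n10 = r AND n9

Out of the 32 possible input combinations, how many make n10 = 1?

n10 = r AND n9 must be 1, so both r = 1 and n9 = 1.
n9 = n1 OR n8 must be 1, so at least one of n1, n8 is 1.
Enumerating the 32 input combinations, 15 give n10 = 1 and 17 give n10 = 0.

15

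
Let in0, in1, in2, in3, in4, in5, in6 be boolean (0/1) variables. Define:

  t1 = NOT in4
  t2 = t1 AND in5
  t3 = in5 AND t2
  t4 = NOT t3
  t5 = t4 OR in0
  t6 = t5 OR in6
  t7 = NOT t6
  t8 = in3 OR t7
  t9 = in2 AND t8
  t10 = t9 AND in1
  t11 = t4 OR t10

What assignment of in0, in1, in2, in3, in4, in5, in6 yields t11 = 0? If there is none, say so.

t11 = t4 OR t10 must be 0, so both t4 = 0 and t10 = 0.
Check with in0=1 in1=0 in2=1 in3=1 in4=0 in5=1 in6=0:
t1 = NOT in4 = NOT 0 = 1
t2 = t1 AND in5 = 1 AND 1 = 1
t3 = in5 AND t2 = 1 AND 1 = 1
t4 = NOT t3 = NOT 1 = 0
t5 = t4 OR in0 = 0 OR 1 = 1
t6 = t5 OR in6 = 1 OR 0 = 1
t7 = NOT t6 = NOT 1 = 0
t8 = in3 OR t7 = 1 OR 0 = 1
t9 = in2 AND t8 = 1 AND 1 = 1
t10 = t9 AND in1 = 1 AND 0 = 0
t11 = t4 OR t10 = 0 OR 0 = 0
So t11 = 0 as required.

in0=1 in1=0 in2=1 in3=1 in4=0 in5=1 in6=0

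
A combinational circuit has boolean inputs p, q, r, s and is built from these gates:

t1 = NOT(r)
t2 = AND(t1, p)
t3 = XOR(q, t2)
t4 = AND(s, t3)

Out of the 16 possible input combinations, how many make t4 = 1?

4

t4 = AND(s, t3) must be 1, so both s = 1 and t3 = 1.
Enumerating the 16 input combinations, 4 give t4 = 1 and 12 give t4 = 0.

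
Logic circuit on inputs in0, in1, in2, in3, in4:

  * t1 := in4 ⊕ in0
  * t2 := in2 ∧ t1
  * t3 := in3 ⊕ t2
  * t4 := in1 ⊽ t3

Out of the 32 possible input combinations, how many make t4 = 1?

t4 = in1 ⊽ t3 must be 1, so both in1 = 0 and t3 = 0.
Enumerating the 32 input combinations, 8 give t4 = 1 and 24 give t4 = 0.

8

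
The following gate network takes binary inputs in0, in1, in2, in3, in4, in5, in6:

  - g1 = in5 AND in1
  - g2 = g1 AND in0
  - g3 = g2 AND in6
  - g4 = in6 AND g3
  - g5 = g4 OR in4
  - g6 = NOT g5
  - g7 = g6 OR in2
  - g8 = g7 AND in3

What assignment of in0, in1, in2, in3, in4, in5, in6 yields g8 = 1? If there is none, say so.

in0=1, in1=0, in2=0, in3=1, in4=0, in5=1, in6=0

Check with in0=1, in1=0, in2=0, in3=1, in4=0, in5=1, in6=0:
g1 = in5 AND in1 = 1 AND 0 = 0
g2 = g1 AND in0 = 0 AND 1 = 0
g3 = g2 AND in6 = 0 AND 0 = 0
g4 = in6 AND g3 = 0 AND 0 = 0
g5 = g4 OR in4 = 0 OR 0 = 0
g6 = NOT g5 = NOT 0 = 1
g7 = g6 OR in2 = 1 OR 0 = 1
g8 = g7 AND in3 = 1 AND 1 = 1
So g8 = 1 as required.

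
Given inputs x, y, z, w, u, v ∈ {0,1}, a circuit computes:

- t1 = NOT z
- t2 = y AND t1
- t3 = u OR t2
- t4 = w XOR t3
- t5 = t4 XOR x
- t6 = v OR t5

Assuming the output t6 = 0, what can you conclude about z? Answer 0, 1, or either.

either

Both values of z occur among assignments with t6 = 0:
  z=0: x=0, y=0, z=0, w=0, u=0, v=0
  z=1: x=0, y=0, z=1, w=0, u=0, v=0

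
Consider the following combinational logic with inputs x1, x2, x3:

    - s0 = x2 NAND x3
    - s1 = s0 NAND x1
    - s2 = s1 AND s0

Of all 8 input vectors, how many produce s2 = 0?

5

s2 = s1 AND s0 must be 0, so at least one of s1, s0 is 0.
Enumerating the 8 input combinations, 5 give s2 = 0 and 3 give s2 = 1.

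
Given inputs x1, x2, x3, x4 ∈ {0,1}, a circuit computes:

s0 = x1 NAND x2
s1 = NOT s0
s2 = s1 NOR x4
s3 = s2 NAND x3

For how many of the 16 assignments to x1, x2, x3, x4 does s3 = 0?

3

s3 = s2 NAND x3 must be 0, so both s2 = 1 and x3 = 1.
s2 = s1 NOR x4 must be 1, so both s1 = 0 and x4 = 0.
Enumerating the 16 input combinations, 3 give s3 = 0 and 13 give s3 = 1.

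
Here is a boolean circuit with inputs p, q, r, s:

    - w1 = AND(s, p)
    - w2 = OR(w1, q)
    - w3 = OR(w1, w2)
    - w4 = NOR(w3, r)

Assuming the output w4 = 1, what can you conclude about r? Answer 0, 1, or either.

w4 = NOR(w3, r) must be 1, so both w3 = 0 and r = 0.
w3 = OR(w1, w2) must be 0, so both w1 = 0 and w2 = 0.
w1 = AND(s, p) must be 0, so at least one of s, p is 0.
Every assignment with w4 = 1 has r = 0; there are 3 such assignment(s).
  p=0, q=0, r=0, s=0
  p=0, q=0, r=0, s=1
  p=1, q=0, r=0, s=0

0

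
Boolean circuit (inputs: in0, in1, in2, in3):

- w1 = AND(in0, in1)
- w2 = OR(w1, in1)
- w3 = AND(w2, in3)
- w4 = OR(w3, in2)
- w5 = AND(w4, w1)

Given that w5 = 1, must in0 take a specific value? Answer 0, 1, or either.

1

w5 = AND(w4, w1) must be 1, so both w4 = 1 and w1 = 1.
w4 = OR(w3, in2) must be 1, so at least one of w3, in2 is 1.
w1 = AND(in0, in1) must be 1, so both in0 = 1 and in1 = 1.
Every assignment with w5 = 1 has in0 = 1; there are 3 such assignment(s).
  in0=1, in1=1, in2=0, in3=1
  in0=1, in1=1, in2=1, in3=0
  in0=1, in1=1, in2=1, in3=1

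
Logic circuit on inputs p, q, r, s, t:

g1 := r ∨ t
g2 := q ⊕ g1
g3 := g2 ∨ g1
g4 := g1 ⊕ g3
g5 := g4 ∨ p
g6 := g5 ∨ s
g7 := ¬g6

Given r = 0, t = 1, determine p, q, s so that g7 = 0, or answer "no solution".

p=0, q=0, s=1

g7 = ¬g6 must be 0, so g6 = 1.
Check with r = 0, t = 1 and p=0, q=0, s=1:
g1 = r ∨ t = 0 ∨ 1 = 1
g2 = q ⊕ g1 = 0 ⊕ 1 = 1
g3 = g2 ∨ g1 = 1 ∨ 1 = 1
g4 = g1 ⊕ g3 = 1 ⊕ 1 = 0
g5 = g4 ∨ p = 0 ∨ 0 = 0
g6 = g5 ∨ s = 0 ∨ 1 = 1
g7 = ¬g6 = ¬1 = 0
So g7 = 0.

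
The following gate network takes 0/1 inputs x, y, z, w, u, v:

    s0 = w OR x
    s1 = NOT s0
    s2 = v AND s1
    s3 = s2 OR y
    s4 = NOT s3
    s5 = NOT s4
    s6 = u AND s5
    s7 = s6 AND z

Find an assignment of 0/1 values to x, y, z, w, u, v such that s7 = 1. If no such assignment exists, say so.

s7 = s6 AND z must be 1, so both s6 = 1 and z = 1.
Check with x=0, y=1, z=1, w=1, u=1, v=1:
s0 = w OR x = 1 OR 0 = 1
s1 = NOT s0 = NOT 1 = 0
s2 = v AND s1 = 1 AND 0 = 0
s3 = s2 OR y = 0 OR 1 = 1
s4 = NOT s3 = NOT 1 = 0
s5 = NOT s4 = NOT 0 = 1
s6 = u AND s5 = 1 AND 1 = 1
s7 = s6 AND z = 1 AND 1 = 1
So s7 = 1 as required.

x=0, y=1, z=1, w=1, u=1, v=1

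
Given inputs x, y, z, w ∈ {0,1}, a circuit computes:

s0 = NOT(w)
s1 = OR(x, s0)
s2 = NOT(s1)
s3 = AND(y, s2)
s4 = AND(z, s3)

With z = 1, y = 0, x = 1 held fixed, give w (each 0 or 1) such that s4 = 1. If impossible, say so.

no solution exists

With z = 1, y = 0, x = 1 fixed, none of the 2 settings of w give s4 = 1.
For example, with w=1:
s0 = NOT(w) = NOT 1 = 0
s1 = OR(x, s0) = OR(1, 0) = 1
s2 = NOT(s1) = NOT 1 = 0
s3 = AND(y, s2) = AND(0, 0) = 0
s4 = AND(z, s3) = AND(1, 0) = 0
giving s4 = 0 ≠ 1.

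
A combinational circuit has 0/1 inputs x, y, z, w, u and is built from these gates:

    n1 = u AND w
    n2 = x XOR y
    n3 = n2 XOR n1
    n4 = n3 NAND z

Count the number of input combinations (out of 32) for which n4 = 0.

8

n4 = n3 NAND z must be 0, so both n3 = 1 and z = 1.
Enumerating the 32 input combinations, 8 give n4 = 0 and 24 give n4 = 1.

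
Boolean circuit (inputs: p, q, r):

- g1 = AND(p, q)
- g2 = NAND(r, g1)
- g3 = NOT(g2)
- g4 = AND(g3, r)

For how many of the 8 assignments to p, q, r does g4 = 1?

1

g4 = AND(g3, r) must be 1, so both g3 = 1 and r = 1.
g3 = NOT(g2) must be 1, so g2 = 0.
Satisfying assignments:
  p=1, q=1, r=1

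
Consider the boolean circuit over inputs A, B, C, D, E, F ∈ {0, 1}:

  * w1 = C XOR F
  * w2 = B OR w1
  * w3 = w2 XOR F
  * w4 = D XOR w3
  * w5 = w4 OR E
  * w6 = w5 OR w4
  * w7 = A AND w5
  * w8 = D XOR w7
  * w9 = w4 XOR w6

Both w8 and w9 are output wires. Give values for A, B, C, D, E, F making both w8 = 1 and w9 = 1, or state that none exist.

A=0, B=0, C=1, D=1, E=1, F=0

Check with A=0, B=0, C=1, D=1, E=1, F=0:
w1 = C XOR F = 1 XOR 0 = 1
w2 = B OR w1 = 0 OR 1 = 1
w3 = w2 XOR F = 1 XOR 0 = 1
w4 = D XOR w3 = 1 XOR 1 = 0
w5 = w4 OR E = 0 OR 1 = 1
w6 = w5 OR w4 = 1 OR 0 = 1
w7 = A AND w5 = 0 AND 1 = 0
w8 = D XOR w7 = 1 XOR 0 = 1
w9 = w4 XOR w6 = 0 XOR 1 = 1
So w8 = 1 and w9 = 1.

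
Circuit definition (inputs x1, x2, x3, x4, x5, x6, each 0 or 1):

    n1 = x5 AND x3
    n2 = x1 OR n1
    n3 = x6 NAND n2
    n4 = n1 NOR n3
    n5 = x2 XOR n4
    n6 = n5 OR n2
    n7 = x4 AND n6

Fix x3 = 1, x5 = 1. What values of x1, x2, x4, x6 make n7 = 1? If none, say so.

x1=1, x2=1, x4=1, x6=0

Check with x3 = 1, x5 = 1 and x1=1, x2=1, x4=1, x6=0:
n1 = x5 AND x3 = 1 AND 1 = 1
n2 = x1 OR n1 = 1 OR 1 = 1
n3 = x6 NAND n2 = 0 NAND 1 = 1
n4 = n1 NOR n3 = 1 NOR 1 = 0
n5 = x2 XOR n4 = 1 XOR 0 = 1
n6 = n5 OR n2 = 1 OR 1 = 1
n7 = x4 AND n6 = 1 AND 1 = 1
So n7 = 1.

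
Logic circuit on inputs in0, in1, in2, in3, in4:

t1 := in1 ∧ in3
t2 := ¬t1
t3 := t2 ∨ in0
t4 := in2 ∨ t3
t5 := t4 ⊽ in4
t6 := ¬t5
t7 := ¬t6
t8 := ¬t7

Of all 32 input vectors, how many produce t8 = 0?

1

t8 = ¬t7 must be 0, so t7 = 1.
t7 = ¬t6 must be 1, so t6 = 0.
Satisfying assignments:
  in0=0, in1=1, in2=0, in3=1, in4=0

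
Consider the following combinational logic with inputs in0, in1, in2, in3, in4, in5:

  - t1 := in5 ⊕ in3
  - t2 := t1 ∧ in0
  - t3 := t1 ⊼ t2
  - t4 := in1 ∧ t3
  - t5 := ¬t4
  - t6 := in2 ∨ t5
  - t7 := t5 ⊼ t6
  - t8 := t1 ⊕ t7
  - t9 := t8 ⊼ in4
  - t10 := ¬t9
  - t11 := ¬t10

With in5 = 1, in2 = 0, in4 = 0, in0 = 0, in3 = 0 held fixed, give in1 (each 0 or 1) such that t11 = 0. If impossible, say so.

no solution exists

With in5 = 1, in2 = 0, in4 = 0, in0 = 0, in3 = 0 fixed, none of the 2 settings of in1 give t11 = 0.
For example, with in1=1:
t1 = in5 ⊕ in3 = 1 ⊕ 0 = 1
t2 = t1 ∧ in0 = 1 ∧ 0 = 0
t3 = t1 ⊼ t2 = 1 ⊼ 0 = 1
t4 = in1 ∧ t3 = 1 ∧ 1 = 1
t5 = ¬t4 = ¬1 = 0
t6 = in2 ∨ t5 = 0 ∨ 0 = 0
t7 = t5 ⊼ t6 = 0 ⊼ 0 = 1
t8 = t1 ⊕ t7 = 1 ⊕ 1 = 0
t9 = t8 ⊼ in4 = 0 ⊼ 0 = 1
t10 = ¬t9 = ¬1 = 0
t11 = ¬t10 = ¬0 = 1
giving t11 = 1 ≠ 0.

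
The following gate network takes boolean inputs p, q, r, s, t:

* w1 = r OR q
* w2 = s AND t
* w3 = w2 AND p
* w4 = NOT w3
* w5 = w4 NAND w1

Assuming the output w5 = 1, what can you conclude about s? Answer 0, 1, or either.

either

Both values of s occur among assignments with w5 = 1:
  s=0: p=0, q=0, r=0, s=0, t=0
  s=1: p=0, q=0, r=0, s=1, t=0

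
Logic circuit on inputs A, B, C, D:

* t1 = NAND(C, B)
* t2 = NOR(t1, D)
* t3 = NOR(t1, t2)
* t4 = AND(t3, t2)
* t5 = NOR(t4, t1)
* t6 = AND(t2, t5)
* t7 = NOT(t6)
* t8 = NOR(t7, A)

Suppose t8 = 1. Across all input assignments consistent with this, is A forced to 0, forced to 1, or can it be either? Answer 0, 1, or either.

0

t8 = NOR(t7, A) must be 1, so both t7 = 0 and A = 0.
t7 = NOT(t6) must be 0, so t6 = 1.
Every assignment with t8 = 1 has A = 0; there are 1 such assignment(s).
  A=0, B=1, C=1, D=0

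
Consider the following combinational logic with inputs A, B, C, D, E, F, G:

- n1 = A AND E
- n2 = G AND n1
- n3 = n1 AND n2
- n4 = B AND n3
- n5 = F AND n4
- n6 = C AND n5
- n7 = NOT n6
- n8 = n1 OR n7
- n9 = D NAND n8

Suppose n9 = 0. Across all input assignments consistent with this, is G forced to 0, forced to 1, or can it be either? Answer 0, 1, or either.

either

Both values of G occur among assignments with n9 = 0:
  G=0: A=0, B=0, C=0, D=1, E=0, F=0, G=0
  G=1: A=0, B=0, C=0, D=1, E=0, F=0, G=1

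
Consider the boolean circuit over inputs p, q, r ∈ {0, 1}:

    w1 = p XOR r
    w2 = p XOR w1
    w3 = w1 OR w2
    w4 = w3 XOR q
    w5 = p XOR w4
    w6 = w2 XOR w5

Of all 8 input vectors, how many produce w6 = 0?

4

w6 = w2 XOR w5 must be 0, so w2 and w5 are equal.
Satisfying assignments:
  p=0, q=0, r=0
  p=0, q=0, r=1
  p=1, q=0, r=0
  p=1, q=1, r=1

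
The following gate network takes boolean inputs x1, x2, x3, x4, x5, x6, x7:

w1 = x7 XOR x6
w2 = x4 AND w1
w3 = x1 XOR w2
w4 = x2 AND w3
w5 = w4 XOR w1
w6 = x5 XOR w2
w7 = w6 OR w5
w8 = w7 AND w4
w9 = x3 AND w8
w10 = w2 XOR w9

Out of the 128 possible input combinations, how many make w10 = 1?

w10 = w2 XOR w9 must be 1, so w2 and w9 differ.
Enumerating the 128 input combinations, 40 give w10 = 1 and 88 give w10 = 0.

40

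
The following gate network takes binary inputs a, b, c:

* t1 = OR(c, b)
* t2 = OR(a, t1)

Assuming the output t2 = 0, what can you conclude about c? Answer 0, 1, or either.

t2 = OR(a, t1) must be 0, so both a = 0 and t1 = 0.
t1 = OR(c, b) must be 0, so both c = 0 and b = 0.
Every assignment with t2 = 0 has c = 0; there are 1 such assignment(s).
  a=0, b=0, c=0

0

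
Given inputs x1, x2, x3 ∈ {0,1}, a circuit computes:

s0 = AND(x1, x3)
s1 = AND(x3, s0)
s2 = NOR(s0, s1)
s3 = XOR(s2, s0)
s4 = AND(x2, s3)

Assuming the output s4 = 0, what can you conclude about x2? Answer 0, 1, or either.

s4 = AND(x2, s3) must be 0, so at least one of x2, s3 is 0.
Every assignment with s4 = 0 has x2 = 0; there are 4 such assignment(s).
  x1=0, x2=0, x3=0
  x1=0, x2=0, x3=1
  x1=1, x2=0, x3=0
  x1=1, x2=0, x3=1

0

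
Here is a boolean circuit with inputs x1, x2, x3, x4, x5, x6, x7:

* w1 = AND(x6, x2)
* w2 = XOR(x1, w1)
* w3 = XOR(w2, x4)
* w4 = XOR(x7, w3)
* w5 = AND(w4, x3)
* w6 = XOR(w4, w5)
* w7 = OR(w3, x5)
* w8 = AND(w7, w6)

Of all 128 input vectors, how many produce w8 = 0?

104

w8 = AND(w7, w6) must be 0, so at least one of w7, w6 is 0.
Enumerating the 128 input combinations, 104 give w8 = 0 and 24 give w8 = 1.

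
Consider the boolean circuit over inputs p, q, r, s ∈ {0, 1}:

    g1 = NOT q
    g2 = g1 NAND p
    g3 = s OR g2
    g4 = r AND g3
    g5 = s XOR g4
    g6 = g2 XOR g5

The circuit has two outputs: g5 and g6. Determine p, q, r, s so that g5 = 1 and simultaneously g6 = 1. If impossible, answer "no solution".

Check with p=1, q=0, r=0, s=1:
g1 = NOT q = NOT 0 = 1
g2 = g1 NAND p = 1 NAND 1 = 0
g3 = s OR g2 = 1 OR 0 = 1
g4 = r AND g3 = 0 AND 1 = 0
g5 = s XOR g4 = 1 XOR 0 = 1
g6 = g2 XOR g5 = 0 XOR 1 = 1
So g5 = 1 and g6 = 1.

p=1, q=0, r=0, s=1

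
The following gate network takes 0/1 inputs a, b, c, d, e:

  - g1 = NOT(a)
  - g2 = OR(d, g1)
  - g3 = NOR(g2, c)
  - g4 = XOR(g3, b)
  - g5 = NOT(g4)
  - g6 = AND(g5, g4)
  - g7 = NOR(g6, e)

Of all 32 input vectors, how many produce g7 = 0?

g7 = NOR(g6, e) must be 0, so at least one of g6, e is 1.
Enumerating the 32 input combinations, 16 give g7 = 0 and 16 give g7 = 1.

16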